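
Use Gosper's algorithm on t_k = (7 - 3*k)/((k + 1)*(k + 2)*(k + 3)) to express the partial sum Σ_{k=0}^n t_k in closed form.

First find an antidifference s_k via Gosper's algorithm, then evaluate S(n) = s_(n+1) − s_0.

S(n) = (n**2 + 8*n + 7)/(n**2 + 5*n + 6)

Compute t_(k+1)/t_k: get (k + 1)*(3*k - 4)/((k + 4)*(3*k - 7)).
Take A(k)=k + 1, B(k)=k + 4, C(k)=k - 7/3.
Key eq: (k + 1)·f(k+1) = (k + 3)·f(k) + (k - 7/3).
Bound: deg f ≤ 2.
Solve for f: f(k) = -k*(k + 6)/3 (degree 2 ≤ 2).
Get s_k = R·t_k = k*(k + 6)/((k + 1)*(k + 2)) with R(k) = B(k−1)f(k)/C(k) = -k*(k + 3)*(k + 6)/(3*k - 7).
Verify: (7 - 3*k)/(k**3 + 6*k**2 + 11*k + 6) matches t_k.
Telescope: S(n) = s_(n+1) − s_(0) = (n**2 + 8*n + 7)/(n**2 + 5*n + 6) − (0) = (n**2 + 8*n + 7)/(n**2 + 5*n + 6).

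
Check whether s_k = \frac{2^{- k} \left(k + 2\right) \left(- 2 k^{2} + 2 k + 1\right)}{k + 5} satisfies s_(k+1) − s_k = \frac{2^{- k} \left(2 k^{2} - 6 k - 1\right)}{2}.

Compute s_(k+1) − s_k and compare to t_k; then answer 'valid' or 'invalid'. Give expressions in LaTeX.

s_(k+1) = (k + 3)*(2*k - 2*(k + 1)**2 + 3)/(2*2**k*(k + 6))
s_(k+1) − s_k = (2*k**4 + 10*k**3 - 31*k**2 - 86*k - 9)/(2*2**k*(k**2 + 11*k + 30))
(s_(k+1) − s_k) − t_k = 3*(-2*k**3 - 8*k**2 + 35*k + 7)/(2*2**k*(k**2 + 11*k + 30))

Invalid: residual \frac{3 \cdot 2^{- k} \left(- 2 k^{3} - 8 k^{2} + 35 k + 7\right)}{2 \left(k^{2} + 11 k + 30\right)} ≠ 0.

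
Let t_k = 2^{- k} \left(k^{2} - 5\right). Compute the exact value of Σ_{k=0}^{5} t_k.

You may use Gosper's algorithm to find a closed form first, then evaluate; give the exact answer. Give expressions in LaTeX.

t_(k+1)/t_k = ((k + 1)**2 - 5)/(2*(k**2 - 5)).
Factor: A=1/2; B=1; C=k**2 - 5.
Need (1/2)·f(k+1) − (1)·f(k) = k**2 - 5.
From deg A=0, deg B=0, deg C=2: d=2.
Coefficient equations give f(k) = -2*(k**2 + 2*k - 2).
Get s_k = R·t_k = 2**(1 - k)*(-k**2 - 2*k + 2) with R(k) = B(k−1)f(k)/C(k) = -2*(k**2 + 2*k - 2)/(k**2 - 5).
Δs = (k**2 - 5)/2**k, as required.
Sum = s_(6) − s_(0); s_(6) = -23/16, s_(0) = 4 ⇒ -87/16.

Σ = -87/16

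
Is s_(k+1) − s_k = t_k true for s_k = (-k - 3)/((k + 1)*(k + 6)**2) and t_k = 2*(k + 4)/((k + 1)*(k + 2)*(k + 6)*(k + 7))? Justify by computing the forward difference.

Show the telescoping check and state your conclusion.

Invalid: residual 3*(-3*k**2 - 29*k - 62)/(k**6 + 29*k**5 + 333*k**4 + 1903*k**3 + 5546*k**2 + 7476*k + 3528) ≠ 0.

s_(k+1) = (-k - 4)/((k + 2)*(k + 7)**2)
s_(k+1) − s_k = -(k + 4)/((k + 2)*(k + 7)**2) + (k + 3)/((k + 1)*(k + 6)**2)
(s_(k+1) − s_k) − t_k = 3*(-3*k**2 - 29*k - 62)/(k**6 + 29*k**5 + 333*k**4 + 1903*k**3 + 5546*k**2 + 7476*k + 3528)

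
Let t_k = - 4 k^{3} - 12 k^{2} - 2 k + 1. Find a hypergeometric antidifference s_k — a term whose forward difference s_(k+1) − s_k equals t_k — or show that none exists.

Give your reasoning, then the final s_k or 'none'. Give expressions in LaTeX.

s_k = k^{2} \left(- k^{2} - 2 k + 4\right)

Step 1: r(k) = (4*k**3 + 24*k**2 + 38*k + 17)/(4*k**3 + 12*k**2 + 2*k - 1).
Gosper form: A/B · C(k+1)/C(k) with A=1, B=1, C=k**3 + 3*k**2 + k/2 - 1/4.
f must satisfy (1)·f(k+1) − (1)·f(k) = k**3 + 3*k**2 + k/2 - 1/4.
Bound: deg f ≤ 4.
A polynomial solution: f(k) = k**2*(k**2 + 2*k - 4)/4.
Certificate R = B(k−1)f/C = k**2*(k**2 + 2*k - 4)/(4*k**3 + 12*k**2 + 2*k - 1) gives s_k = k**2*(-k**2 - 2*k + 4).
Verify: -4*k**3 - 12*k**2 - 2*k + 1 matches t_k.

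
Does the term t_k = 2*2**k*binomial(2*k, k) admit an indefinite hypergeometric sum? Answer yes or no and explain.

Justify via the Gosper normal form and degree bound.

t_(k+1)/t_k = 4*(2*k + 1)/(k + 1).
A = 8*k + 4, B = k + 1, C = 1.
Need (8*k + 4)·f(k+1) − (k)·f(k) = 1.
d = -1 from the (1,1,0) case.
d = -1 < 0 ⇒ no nonzero polynomial f; not summable.

No — key equation has no polynomial f.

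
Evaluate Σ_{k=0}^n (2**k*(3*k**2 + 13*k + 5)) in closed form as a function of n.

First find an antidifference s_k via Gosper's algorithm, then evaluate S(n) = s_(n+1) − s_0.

Step 1: r(k) = 2*(3*k**2 + 19*k + 21)/(3*k**2 + 13*k + 5).
Normal form (A,B,C) = (2, 1, k**2 + 13*k/3 + 5/3).
Key eq: (2)·f(k+1) = (1)·f(k) + (k**2 + 13*k/3 + 5/3).
Bound: deg f ≤ 2.
Match coefficients ⇒ f(k) = (3*k**2 + k - 3)/3.
Get s_k = R·t_k = 2**k*(3*k**2 + k - 3) with R(k) = B(k−1)f(k)/C(k) = (3*k**2 + k - 3)/(3*k**2 + 13*k + 5).
Check: Δs_k = 2**k*(3*k**2 + 13*k + 5). ✓
Evaluate: s_(n+1) = 2**(n + 1)*(3*n**2 + 7*n + 1); subtract s_(0) = -3 ⇒ S(n) = 6*2**n*n**2 + 14*2**n*n + 2*2**n + 3.

S(n) = 6*2**n*n**2 + 14*2**n*n + 2*2**n + 3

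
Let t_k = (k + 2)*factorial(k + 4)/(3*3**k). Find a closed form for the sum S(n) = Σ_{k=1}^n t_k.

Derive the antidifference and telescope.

S(n) = -40 + factorial(n + 5)/(3*3**n)

Ratio r(k) = (k + 3)*(k + 5)/(3*(k + 2)).
Gosper form: A/B · C(k+1)/C(k) with A=k/3 + 5/3, B=1, C=k + 2.
Solve (k/3 + 5/3)·f(k+1) − (1)·f(k) = k + 2.
Degrees (1,0,1) ⇒ d ≤ 0.
Coefficient equations give f(k) = 3.
Get s_k = R·t_k = factorial(k + 4)/3**k with R(k) = B(k−1)f(k)/C(k) = 3/(k + 2).
Verify: (k + 2)*factorial(k + 4)/(3*3**k) matches t_k.
s_(n+1) = 3**(-n - 1)*factorial(n + 5) and s_(1) = 40, so S(n) = -40 + factorial(n + 5)/(3*3**n).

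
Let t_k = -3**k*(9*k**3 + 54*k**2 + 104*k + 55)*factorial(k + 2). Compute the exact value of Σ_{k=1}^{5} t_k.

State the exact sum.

Σ = -3850519572

r(k) = 3*(9*k**4 + 108*k**3 + 482*k**2 + 939*k + 666)/(9*k**3 + 54*k**2 + 104*k + 55) after simplifying.
Take A(k)=3*k + 9, B(k)=1, C(k)=k**3 + 6*k**2 + 104*k/9 + 55/9.
Key eq: (3*k + 9)·f(k+1) = (1)·f(k) + (k**3 + 6*k**2 + 104*k/9 + 55/9).
d = 2 from the (1,0,3) case.
Solving with deg f ≤ 2: f(k) = (3*k**2 + 4*k - 1)/9.
So s_k = (B(k−1)f/C)·t_k = ((3*k**2 + 4*k - 1)/(9*k**3 + 54*k**2 + 104*k + 55))·t_k = -3**k*(3*k**2 + 4*k - 1)*factorial(k + 2).
s_(k+1) − s_k = -3**k*(9*k**3 + 54*k**2 + 104*k + 55)*factorial(k + 2) = t_k.
Telescoping: Σ = s_(6) − s_(1) = -3850519680 − (-108) = -3850519572.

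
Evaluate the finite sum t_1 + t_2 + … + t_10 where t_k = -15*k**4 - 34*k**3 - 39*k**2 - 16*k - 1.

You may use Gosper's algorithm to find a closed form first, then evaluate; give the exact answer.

The ratio is (15*k**4 + 94*k**3 + 231*k**2 + 256*k + 105)/(15*k**4 + 34*k**3 + 39*k**2 + 16*k + 1).
So A=1 and B=1, with C=k**4 + 34*k**3/15 + 13*k**2/5 + 16*k/15 + 1/15.
Need (1)·f(k+1) − (1)·f(k) = k**4 + 34*k**3/15 + 13*k**2/5 + 16*k/15 + 1/15.
deg f ≤ 5 (via 0,0,4).
Coefficient equations give f(k) = k*(3*k**4 + k**3 + k**2 - 3*k - 1)/15.
So s_k = (B(k−1)f/C)·t_k = (k*(3*k**4 + k**3 + k**2 - 3*k - 1)/(15*k**4 + 34*k**3 + 39*k**2 + 16*k + 1))·t_k = k*(-3*k**4 - k**3 - k**2 + 3*k + 1).
s_(k+1) − s_k = -15*k**4 - 34*k**3 - 39*k**2 - 16*k - 1 = t_k.
Telescoping: Σ = s_(11) − s_(1) = -498751 − (-1) = -498750.

Σ = -498750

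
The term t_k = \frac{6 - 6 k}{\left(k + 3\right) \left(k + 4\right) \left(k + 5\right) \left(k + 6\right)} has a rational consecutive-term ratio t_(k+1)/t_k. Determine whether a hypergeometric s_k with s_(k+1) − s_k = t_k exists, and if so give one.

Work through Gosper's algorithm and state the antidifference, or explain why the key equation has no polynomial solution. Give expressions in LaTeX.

s_k = - \frac{k \left(k^{2} + 12 k - 133\right)}{60 \left(k + 3\right) \left(k + 4\right) \left(k + 5\right)}

Step 1: r(k) = k*(k + 3)/((k - 1)*(k + 7)).
Factor: A=k + 3; B=k + 7; C=k - 1.
Need (k + 3)·f(k+1) − (k + 6)·f(k) = k - 1.
Bound: deg f ≤ 3.
A polynomial solution: f(k) = k*(k - 7)*(k + 19)/360.
Certificate R = B(k−1)f/C = k*(k - 7)*(k + 6)*(k + 19)/(360*(k - 1)) gives s_k = -k*(k**2 + 12*k - 133)/(60*(k + 3)*(k + 4)*(k + 5)).
s_(k+1) − s_k = 6*(1 - k)/(k**4 + 18*k**3 + 119*k**2 + 342*k + 360) = t_k.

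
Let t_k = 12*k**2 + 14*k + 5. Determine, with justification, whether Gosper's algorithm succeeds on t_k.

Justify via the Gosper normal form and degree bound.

Yes. s_k = k**2*(4*k + 1).

t_(k+1)/t_k = (12*k**2 + 38*k + 31)/(12*k**2 + 14*k + 5).
A = 1, B = 1, C = k**2 + 7*k/6 + 5/12.
Key eq: (1)·f(k+1) = (1)·f(k) + (k**2 + 7*k/6 + 5/12).
deg f ≤ 3 (via 0,0,2).
Solving with deg f ≤ 3: f(k) = k**2*(4*k + 1)/12.
So s_k = (B(k−1)f/C)·t_k = (k**2*(4*k + 1)/(12*k**2 + 14*k + 5))·t_k = k**2*(4*k + 1).
Check: Δs_k = 12*k**2 + 14*k + 5. ✓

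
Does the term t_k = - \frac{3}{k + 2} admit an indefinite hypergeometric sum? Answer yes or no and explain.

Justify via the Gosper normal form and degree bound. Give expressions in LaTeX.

r(k) = (k + 2)/(k + 3) after simplifying.
So A=k + 2 and B=k + 3, with C=1.
Set up (k + 2)·f(k+1) − (k + 2)·f(k) − (1) = 0.
deg f ≤ 0 (via 1,1,0).
Put f(k) = c0: A·f(k+1) − B(k−1)·f(k) − C = -1; need -1 = 0 — inconsistent ⇒ no f, not summable.

No — key equation has no polynomial f.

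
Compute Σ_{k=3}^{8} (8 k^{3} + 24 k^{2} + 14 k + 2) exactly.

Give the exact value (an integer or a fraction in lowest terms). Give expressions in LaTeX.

Ratio r(k) = (4*k**3 + 24*k**2 + 43*k + 24)/(4*k**3 + 12*k**2 + 7*k + 1).
So A=1 and B=1, with C=k**3 + 3*k**2 + 7*k/4 + 1/4.
Need (1)·f(k+1) − (1)·f(k) = k**3 + 3*k**2 + 7*k/4 + 1/4.
d = 4 from the (0,0,3) case.
Coefficient equations give f(k) = k*(2*k**3 + 4*k**2 - 3*k - 1)/8.
So s_k = (B(k−1)f/C)·t_k = (k*(2*k**3 + 4*k**2 - 3*k - 1)/(2*(2*k + 1)*(2*k**2 + 5*k + 1)))·t_k = k*(2*k**3 + 4*k**2 - 3*k - 1).
Δs = 8*k**3 + 24*k**2 + 14*k + 2, as required.
Evaluate s at k=9 and k=3: 15786 and 240; difference 15546.

Σ = 15546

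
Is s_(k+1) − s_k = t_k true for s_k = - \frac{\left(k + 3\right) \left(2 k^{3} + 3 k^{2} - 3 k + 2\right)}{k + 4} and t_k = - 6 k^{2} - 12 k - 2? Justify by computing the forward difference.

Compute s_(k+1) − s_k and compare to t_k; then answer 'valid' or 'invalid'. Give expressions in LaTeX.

s_(k+1) = (k + 4)*(3*k - 2*(k + 1)**3 - 3*(k + 1)**2 + 1)/(k + 5)
s_(k+1) − s_k = (-6*k**4 - 62*k**3 - 197*k**2 - 205*k - 34)/(k**2 + 9*k + 20)
(s_(k+1) − s_k) − t_k = (4*k**3 + 33*k**2 + 53*k + 6)/(k**2 + 9*k + 20)

Invalid: residual \frac{4 k^{3} + 33 k^{2} + 53 k + 6}{k^{2} + 9 k + 20} ≠ 0.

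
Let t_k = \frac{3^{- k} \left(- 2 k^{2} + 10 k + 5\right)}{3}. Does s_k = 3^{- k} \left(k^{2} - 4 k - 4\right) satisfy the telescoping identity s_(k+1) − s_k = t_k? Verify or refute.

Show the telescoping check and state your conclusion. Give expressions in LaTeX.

s_(k+1) = (k**2 - 2*k - 7)/(3*3**k)
s_(k+1) − s_k = (-2*k**2 + 10*k + 5)/(3*3**k)
(s_(k+1) − s_k) − t_k = 0

Valid: the claim telescopes to t_k.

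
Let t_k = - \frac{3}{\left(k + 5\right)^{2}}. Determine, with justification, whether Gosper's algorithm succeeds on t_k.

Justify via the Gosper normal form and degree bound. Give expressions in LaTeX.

No; the coefficient equations for f are inconsistent.

r(k) = (k + 5)**2/(k + 6)**2 after simplifying.
Gosper form: A/B · C(k+1)/C(k) with A=k**2 + 10*k + 25, B=k**2 + 12*k + 36, C=1.
Key eq: (k**2 + 10*k + 25)·f(k+1) = (k**2 + 10*k + 25)·f(k) + (1).
deg f ≤ 0 (via 2,2,0).
Put f(k) = c0: A·f(k+1) − B(k−1)·f(k) − C = -1; need -1 = 0 — inconsistent ⇒ no f, not summable.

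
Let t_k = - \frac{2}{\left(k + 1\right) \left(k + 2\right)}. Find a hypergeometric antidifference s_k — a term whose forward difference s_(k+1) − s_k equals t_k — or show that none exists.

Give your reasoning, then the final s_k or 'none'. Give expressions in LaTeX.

s_k = - \frac{2 k}{k + 1}

Ratio r(k) = (k + 1)/(k + 3).
Take A(k)=k + 1, B(k)=k + 3, C(k)=1.
Set up (k + 1)·f(k+1) − (k + 2)·f(k) − (1) = 0.
deg f ≤ 1 (via 1,1,0).
Solve for f: f(k) = k (degree 1 ≤ 1).
Get s_k = R·t_k = -2*k/(k + 1) with R(k) = B(k−1)f(k)/C(k) = k*(k + 2).
s_(k+1) − s_k = -2/(k**2 + 3*k + 2) = t_k.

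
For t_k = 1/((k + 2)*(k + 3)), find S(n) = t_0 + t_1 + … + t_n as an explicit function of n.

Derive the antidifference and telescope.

S(n) = (n + 1)/(2*(n + 3))

The ratio is (k + 2)/(k + 4).
Gosper form: A/B · C(k+1)/C(k) with A=k + 2, B=k + 4, C=1.
Solve (k + 2)·f(k+1) − (k + 3)·f(k) = 1.
deg f ≤ 1 (via 1,1,0).
Solving with deg f ≤ 1: f(k) = k/2.
Get s_k = R·t_k = k/(2*(k + 2)) with R(k) = B(k−1)f(k)/C(k) = k*(k + 3)/2.
s_(k+1) − s_k = 1/(k**2 + 5*k + 6) = t_k.
Evaluate: s_(n+1) = (n + 1)/(2*(n + 3)); subtract s_(0) = 0 ⇒ S(n) = (n + 1)/(2*(n + 3)).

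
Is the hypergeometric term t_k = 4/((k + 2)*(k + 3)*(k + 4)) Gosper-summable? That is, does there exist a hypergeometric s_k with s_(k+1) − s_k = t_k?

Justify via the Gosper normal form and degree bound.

Step 1: r(k) = (k + 2)/(k + 5).
Factor: A=k + 2; B=k + 5; C=1.
Key eq: (k + 2)·f(k+1) = (k + 4)·f(k) + (1).
Degrees (1,1,0) ⇒ d ≤ 2.
Solve for f: f(k) = k*(k + 5)/12 (degree 2 ≤ 2).
R(k) = B(k−1)·f(k)/C(k) = k*(k + 4)*(k + 5)/12; s_k = R·t_k = k*(k + 5)/(3*(k + 2)*(k + 3)).
Check: Δs_k = 4/(k**3 + 9*k**2 + 26*k + 24). ✓

Yes. s_k = k*(k + 5)/(3*(k + 2)*(k + 3)).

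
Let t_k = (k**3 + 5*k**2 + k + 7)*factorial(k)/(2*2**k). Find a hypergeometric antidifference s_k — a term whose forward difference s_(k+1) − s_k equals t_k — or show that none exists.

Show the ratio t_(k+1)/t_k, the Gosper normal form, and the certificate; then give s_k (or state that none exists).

s_k = (k**2 + 4*k - 2)*factorial(k)/2**k

Compute t_(k+1)/t_k: get (k + 1)*(k + (k + 1)**3 + 5*(k + 1)**2 + 8)/(2*(k**3 + 5*k**2 + k + 7)).
Gosper form: A/B · C(k+1)/C(k) with A=k/2 + 1/2, B=1, C=k**3 + 5*k**2 + k + 7.
Set up (k/2 + 1/2)·f(k+1) − (1)·f(k) − (k**3 + 5*k**2 + k + 7) = 0.
Bound: deg f ≤ 2.
A polynomial solution: f(k) = 2*(k**2 + 4*k - 2).
R(k) = B(k−1)·f(k)/C(k) = 2*(k**2 + 4*k - 2)/(k**3 + 5*k**2 + k + 7); s_k = R·t_k = (k**2 + 4*k - 2)*factorial(k)/2**k.
s_(k+1) − s_k = (k**3 + 5*k**2 + k + 7)*factorial(k)/(2*2**k) = t_k.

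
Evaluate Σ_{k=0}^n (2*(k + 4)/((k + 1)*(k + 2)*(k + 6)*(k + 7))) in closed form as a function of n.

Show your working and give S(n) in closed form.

The ratio is (k + 1)*(k + 5)*(k + 6)/((k + 3)*(k + 4)*(k + 8)).
So A=k + 1 and B=k + 8, with C=k**4 + 16*k**3 + 95*k**2 + 248*k + 240.
Need (k + 1)·f(k+1) − (k + 7)·f(k) = k**4 + 16*k**3 + 95*k**2 + 248*k + 240.
Bound: deg f ≤ 6.
Solve for f: f(k) = k*(k + 2)*(k + 3)*(k + 4)*(k + 5)*(k + 7)/12 (degree 6 ≤ 6).
Then R = B(k−1)f/C = k*(k + 2)*(k + 7)**2/(12*(k + 4)), so s_k = R(k)·t_k = k*(k + 7)/(6*(k**2 + 7*k + 6)).
s_(k+1) − s_k = 2*(k + 4)/(k**4 + 16*k**3 + 83*k**2 + 152*k + 84) = t_k.
Telescope: S(n) = s_(n+1) − s_(0) = (n**2 + 9*n + 8)/(6*(n**2 + 9*n + 14)) − (0) = (n**2 + 9*n + 8)/(6*(n**2 + 9*n + 14)).

S(n) = (n**2 + 9*n + 8)/(6*(n**2 + 9*n + 14))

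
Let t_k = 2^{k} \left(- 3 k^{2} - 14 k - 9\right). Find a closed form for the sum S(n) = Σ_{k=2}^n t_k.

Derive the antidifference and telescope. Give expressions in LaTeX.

Compute t_(k+1)/t_k: get 2*(3*k**2 + 20*k + 26)/(3*k**2 + 14*k + 9).
A = 2, B = 1, C = k**2 + 14*k/3 + 3.
Solve (2)·f(k+1) − (1)·f(k) = k**2 + 14*k/3 + 3.
Degrees (0,0,2) ⇒ d ≤ 2.
Match coefficients ⇒ f(k) = (k + 1)*(3*k - 1)/3.
So s_k = (B(k−1)f/C)·t_k = ((k + 1)*(3*k - 1)/(3*k**2 + 14*k + 9))·t_k = 2**k*(-3*k**2 - 2*k + 1).
Δs = 2**k*(-3*k**2 - 14*k - 9), as required.
Telescope: S(n) = s_(n+1) − s_(2) = 2**(n + 1)*(-3*n**2 - 8*n - 4) − (-60) = -6*2**n*n**2 - 16*2**n*n - 8*2**n + 60.

S(n) = - 6 \cdot 2^{n} n^{2} - 16 \cdot 2^{n} n - 8 \cdot 2^{n} + 60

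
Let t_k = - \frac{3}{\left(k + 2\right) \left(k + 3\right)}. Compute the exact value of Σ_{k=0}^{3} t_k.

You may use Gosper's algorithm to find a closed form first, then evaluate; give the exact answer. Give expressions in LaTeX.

Σ = -1

t_(k+1)/t_k = (k + 2)/(k + 4).
Factor: A=k + 2; B=k + 4; C=1.
Need (k + 2)·f(k+1) − (k + 3)·f(k) = 1.
d = 1 from the (1,1,0) case.
Match coefficients ⇒ f(k) = k/2.
Certificate R = B(k−1)f/C = k*(k + 3)/2 gives s_k = -3*k/(2*k + 4).
s_(k+1) − s_k = -3/(k**2 + 5*k + 6) = t_k.
Sum = s_(4) − s_(0); s_(4) = -1, s_(0) = 0 ⇒ -1.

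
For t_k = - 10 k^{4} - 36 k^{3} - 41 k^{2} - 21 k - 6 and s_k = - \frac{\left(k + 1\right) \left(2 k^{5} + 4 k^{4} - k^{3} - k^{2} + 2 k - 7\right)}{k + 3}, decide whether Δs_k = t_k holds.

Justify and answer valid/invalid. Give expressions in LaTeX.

s_(k+1) = (-2*k**6 - 18*k**5 - 63*k**4 - 110*k**3 - 103*k**2 - 45*k + 2)/(k + 4)
s_(k+1) − s_k = (-10*k**6 - 90*k**5 - 289*k**4 - 440*k**3 - 355*k**2 - 160*k - 22)/(k**2 + 7*k + 12)
(s_(k+1) − s_k) − t_k = 2*(8*k**5 + 62*k**4 + 150*k**3 + 145*k**2 + 67*k + 25)/(k**2 + 7*k + 12)

Invalid: residual \frac{2 \left(8 k^{5} + 62 k^{4} + 150 k^{3} + 145 k^{2} + 67 k + 25\right)}{k^{2} + 7 k + 12} ≠ 0.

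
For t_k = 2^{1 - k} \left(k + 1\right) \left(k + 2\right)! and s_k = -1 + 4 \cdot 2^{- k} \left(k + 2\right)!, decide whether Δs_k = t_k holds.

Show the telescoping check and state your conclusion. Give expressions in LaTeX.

valid (s_(k+1) − s_k reduces to t_k)

s_(k+1) = 4*2**(-k - 1)*factorial(k + 3) - 1
s_(k+1) − s_k = 2**(1 - k)*(k + 1)*factorial(k + 2)
(s_(k+1) − s_k) − t_k = 0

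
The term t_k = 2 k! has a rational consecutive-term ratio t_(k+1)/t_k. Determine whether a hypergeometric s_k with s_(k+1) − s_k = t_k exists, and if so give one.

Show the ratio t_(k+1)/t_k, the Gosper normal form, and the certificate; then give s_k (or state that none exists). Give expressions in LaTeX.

The ratio is k + 1.
Factor: A=k + 1; B=1; C=1.
Set up (k + 1)·f(k+1) − (1)·f(k) − (1) = 0.
Bound: deg f ≤ -1.
Bound -1 < 0, so the key equation has no polynomial solution.

none — t_k is not Gosper-summable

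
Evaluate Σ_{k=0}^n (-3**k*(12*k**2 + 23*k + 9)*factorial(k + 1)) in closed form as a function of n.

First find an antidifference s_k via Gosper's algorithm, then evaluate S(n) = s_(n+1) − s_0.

Step 1: r(k) = 3*(12*k**3 + 71*k**2 + 138*k + 88)/(12*k**2 + 23*k + 9).
Gosper form: A/B · C(k+1)/C(k) with A=3*k + 6, B=1, C=k**2 + 23*k/12 + 3/4.
Key eq: (3*k + 6)·f(k+1) = (1)·f(k) + (k**2 + 23*k/12 + 3/4).
From deg A=1, deg B=0, deg C=2: d=1.
Match coefficients ⇒ f(k) = (4*k - 3)/12.
Then R = B(k−1)f/C = (4*k - 3)/(12*k**2 + 23*k + 9), so s_k = R(k)·t_k = -3**k*(4*k - 3)*factorial(k + 1).
Check: Δs_k = -3**k*(12*k**2 + 23*k + 9)*factorial(k + 1). ✓
Telescope: S(n) = s_(n+1) − s_(0) = -3**(n + 1)*(4*n + 1)*factorial(n + 2) − (3) = -12*3**n*n*factorial(n + 2) - 3*3**n*factorial(n + 2) - 3.

S(n) = -12*3**n*n*factorial(n + 2) - 3*3**n*factorial(n + 2) - 3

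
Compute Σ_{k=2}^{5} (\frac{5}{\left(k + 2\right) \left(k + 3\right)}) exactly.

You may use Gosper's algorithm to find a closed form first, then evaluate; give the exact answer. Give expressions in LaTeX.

Σ = 5/8

Ratio r(k) = (k + 2)/(k + 4).
So A=k + 2 and B=k + 4, with C=1.
Solve (k + 2)·f(k+1) − (k + 3)·f(k) = 1.
d = 1 from the (1,1,0) case.
Solve for f: f(k) = k/2 (degree 1 ≤ 1).
Certificate R = B(k−1)f/C = k*(k + 3)/2 gives s_k = 5*k/(2*(k + 2)).
Verify: 5/(k**2 + 5*k + 6) matches t_k.
Σ_(k=2)^(5) t_k = s_(6) − s_(2) = 15/8 − (5/4) = 5/8.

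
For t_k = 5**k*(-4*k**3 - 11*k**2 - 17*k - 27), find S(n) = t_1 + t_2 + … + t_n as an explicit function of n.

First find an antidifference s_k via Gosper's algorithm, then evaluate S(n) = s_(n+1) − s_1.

S(n) = -5*5**n*n**3 - 10*5**n*n**2 - 20*5**n*n - 30*5**n + 30

The ratio is 5*(4*k**3 + 23*k**2 + 51*k + 59)/(4*k**3 + 11*k**2 + 17*k + 27).
Take A(k)=5, B(k)=1, C(k)=k**3 + 11*k**2/4 + 17*k/4 + 27/4.
f must satisfy (5)·f(k+1) − (1)·f(k) = k**3 + 11*k**2/4 + 17*k/4 + 27/4.
Bound: deg f ≤ 3.
Solve for f: f(k) = (k**3 - k**2 + 3*k + 3)/4 (degree 3 ≤ 3).
Then R = B(k−1)f/C = (k**3 - k**2 + 3*k + 3)/(4*k**3 + 11*k**2 + 17*k + 27), so s_k = R(k)·t_k = 5**k*(-k**3 + k**2 - 3*k - 3).
s_(k+1) − s_k = 5**k*(-4*k**3 - 11*k**2 - 17*k - 27) = t_k.
Σ_(k=1)^n t_k = s_(n+1) − s_(1) = (5**(n + 1)*(-n**3 - 2*n**2 - 4*n - 6)) − (-30), i.e. -5*5**n*n**3 - 10*5**n*n**2 - 20*5**n*n - 30*5**n + 30.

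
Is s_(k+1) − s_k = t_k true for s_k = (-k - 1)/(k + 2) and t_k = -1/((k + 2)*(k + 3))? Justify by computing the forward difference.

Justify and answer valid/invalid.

s_(k+1) = (-k - 2)/(k + 3)
s_(k+1) − s_k = -1/(k**2 + 5*k + 6)
(s_(k+1) − s_k) − t_k = 0

valid; difference matches t_k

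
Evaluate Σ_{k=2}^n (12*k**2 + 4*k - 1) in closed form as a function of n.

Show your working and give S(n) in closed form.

Ratio r(k) = (12*k**2 + 28*k + 15)/(12*k**2 + 4*k - 1).
Factor: A=1; B=1; C=k**2 + k/3 - 1/12.
Key eq: (1)·f(k+1) = (1)·f(k) + (k**2 + k/3 - 1/12).
Degrees (0,0,2) ⇒ d ≤ 3.
Solving with deg f ≤ 3: f(k) = k*(4*k**2 - 4*k - 1)/12.
Certificate R = B(k−1)f/C = k*(4*k**2 - 4*k - 1)/((2*k + 1)*(6*k - 1)) gives s_k = k*(4*k**2 - 4*k - 1).
Verify: 12*k**2 + 4*k - 1 matches t_k.
s_(n+1) = 4*n**3 + 8*n**2 + 3*n - 1 and s_(2) = 14, so S(n) = 4*n**3 + 8*n**2 + 3*n - 15.

S(n) = 4*n**3 + 8*n**2 + 3*n - 15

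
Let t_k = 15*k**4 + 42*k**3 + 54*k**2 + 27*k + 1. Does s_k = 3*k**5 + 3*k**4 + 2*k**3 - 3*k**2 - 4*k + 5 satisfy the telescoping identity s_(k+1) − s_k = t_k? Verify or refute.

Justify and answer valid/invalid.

s_(k+1) = 3*k**5 + 18*k**4 + 44*k**3 + 51*k**2 + 23*k + 6
s_(k+1) − s_k = 15*k**4 + 42*k**3 + 54*k**2 + 27*k + 1
(s_(k+1) − s_k) − t_k = 0

valid; difference matches t_k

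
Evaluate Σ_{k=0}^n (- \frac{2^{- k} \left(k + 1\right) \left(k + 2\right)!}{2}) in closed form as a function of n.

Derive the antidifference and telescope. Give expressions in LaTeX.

Step 1: r(k) = (k + 2)*(k + 3)/(2*(k + 1)).
Gosper form: A/B · C(k+1)/C(k) with A=k/2 + 3/2, B=1, C=k + 1.
Solve (k/2 + 3/2)·f(k+1) − (1)·f(k) = k + 1.
deg f ≤ 0 (via 1,0,1).
Solving with deg f ≤ 0: f(k) = 2.
R(k) = B(k−1)·f(k)/C(k) = 2/(k + 1); s_k = R·t_k = -factorial(k + 2)/2**k.
Verify: -(k + 1)*factorial(k + 2)/(2*2**k) matches t_k.
Evaluate: s_(n+1) = -2**(-n - 1)*factorial(n + 3); subtract s_(0) = -2 ⇒ S(n) = 2 - factorial(n + 3)/(2*2**n).

S(n) = 2 - \frac{2^{- n} \left(n + 3\right)!}{2}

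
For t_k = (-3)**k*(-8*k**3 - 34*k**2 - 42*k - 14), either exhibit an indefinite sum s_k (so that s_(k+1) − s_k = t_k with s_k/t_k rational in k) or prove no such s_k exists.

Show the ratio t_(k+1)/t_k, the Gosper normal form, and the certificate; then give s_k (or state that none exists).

The ratio is 3*(-4*k**3 - 29*k**2 - 67*k - 49)/(4*k**3 + 17*k**2 + 21*k + 7).
So A=-3 and B=1, with C=k**3 + 17*k**2/4 + 21*k/4 + 7/4.
Solve (-3)·f(k+1) − (1)·f(k) = k**3 + 17*k**2/4 + 21*k/4 + 7/4.
Degrees (0,0,3) ⇒ d ≤ 3.
Match coefficients ⇒ f(k) = -(2*k**3 + 4*k**2 - 1)/8.
So s_k = (B(k−1)f/C)·t_k = (-(2*k**3 + 4*k**2 - 1)/(2*(4*k**3 + 17*k**2 + 21*k + 7)))·t_k = (-3)**k*(2*k**3 + 4*k**2 - 1).
s_(k+1) − s_k = (-3)**k*(-8*k**3 - 34*k**2 - 42*k - 14) = t_k.

s_k = (-3)**k*(2*k**3 + 4*k**2 - 1)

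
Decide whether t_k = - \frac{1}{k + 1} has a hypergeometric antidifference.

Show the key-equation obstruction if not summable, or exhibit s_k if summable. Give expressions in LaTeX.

No; the coefficient equations for f are inconsistent.

Ratio r(k) = (k + 1)/(k + 2).
Factor: A=k + 1; B=k + 2; C=1.
f must satisfy (k + 1)·f(k+1) − (k + 1)·f(k) = 1.
Degrees (1,1,0) ⇒ d ≤ 0.
Generic f = c0 gives residual -1; -1 = 0 cannot hold, so t_k is not Gosper-summable.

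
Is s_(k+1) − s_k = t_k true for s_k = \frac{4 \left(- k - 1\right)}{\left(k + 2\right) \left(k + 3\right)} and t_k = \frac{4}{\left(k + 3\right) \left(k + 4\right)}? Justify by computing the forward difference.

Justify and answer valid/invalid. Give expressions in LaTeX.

Invalid: residual - \frac{8}{k^{3} + 9 k^{2} + 26 k + 24} ≠ 0.

s_(k+1) = 4*(-k - 2)/((k + 3)*(k + 4))
s_(k+1) − s_k = 4*k/(k**3 + 9*k**2 + 26*k + 24)
(s_(k+1) − s_k) − t_k = -8/(k**3 + 9*k**2 + 26*k + 24)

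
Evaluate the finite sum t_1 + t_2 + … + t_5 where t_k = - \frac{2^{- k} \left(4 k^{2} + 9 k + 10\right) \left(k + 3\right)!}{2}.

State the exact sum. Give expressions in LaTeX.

Compute t_(k+1)/t_k: get (k + 4)*(9*k + 4*(k + 1)**2 + 19)/(2*(4*k**2 + 9*k + 10)).
So A=k/2 + 2 and B=1, with C=k**2 + 9*k/4 + 5/2.
Key eq: (k/2 + 2)·f(k+1) = (1)·f(k) + (k**2 + 9*k/4 + 5/2).
deg f ≤ 1 (via 1,0,2).
A polynomial solution: f(k) = (4*k - 3)/2.
Certificate R = B(k−1)f/C = 2*(4*k - 3)/(4*k**2 + 9*k + 10) gives s_k = -(4*k - 3)*factorial(k + 3)/2**k.
Δs = -(4*k**2 + 9*k + 10)*factorial(k + 3)/(2*2**k), as required.
Σ_(k=1)^(5) t_k = s_(6) − s_(1) = -119070 − (-12) = -119058.

Σ = -119058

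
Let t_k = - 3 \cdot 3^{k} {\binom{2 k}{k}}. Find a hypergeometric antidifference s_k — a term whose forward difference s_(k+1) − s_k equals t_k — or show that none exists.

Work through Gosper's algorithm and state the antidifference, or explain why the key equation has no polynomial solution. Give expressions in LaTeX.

Compute t_(k+1)/t_k: get 6*(2*k + 1)/(k + 1).
Gosper form: A/B · C(k+1)/C(k) with A=12*k + 6, B=k + 1, C=1.
Key eq: (12*k + 6)·f(k+1) = (k)·f(k) + (1).
deg f ≤ -1 (via 1,1,0).
deg f ≤ -1 is impossible — no certificate.

not Gosper-summable; s_k does not exist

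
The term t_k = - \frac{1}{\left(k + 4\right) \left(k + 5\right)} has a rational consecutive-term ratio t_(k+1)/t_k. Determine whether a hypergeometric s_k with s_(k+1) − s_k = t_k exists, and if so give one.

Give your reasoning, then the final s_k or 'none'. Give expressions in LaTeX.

s_k = - \frac{k}{4 k + 16}

Ratio r(k) = (k + 4)/(k + 6).
Gosper form: A/B · C(k+1)/C(k) with A=k + 4, B=k + 6, C=1.
Need (k + 4)·f(k+1) − (k + 5)·f(k) = 1.
Degrees (1,1,0) ⇒ d ≤ 1.
Solve for f: f(k) = k/4 (degree 1 ≤ 1).
R(k) = B(k−1)·f(k)/C(k) = k*(k + 5)/4; s_k = R·t_k = -k/(4*k + 16).
Check: Δs_k = -1/(k**2 + 9*k + 20). ✓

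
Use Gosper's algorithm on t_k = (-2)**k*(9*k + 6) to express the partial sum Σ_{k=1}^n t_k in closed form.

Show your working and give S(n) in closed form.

S(n) = 6*(-2)**n*n + 6*(-2)**n - 6

The ratio is 2*(-3*k - 5)/(3*k + 2).
Take A(k)=-2, B(k)=1, C(k)=k + 2/3.
f must satisfy (-2)·f(k+1) − (1)·f(k) = k + 2/3.
Degrees (0,0,1) ⇒ d ≤ 1.
Solving with deg f ≤ 1: f(k) = -k/3.
Certificate R = B(k−1)f/C = -k/(3*k + 2) gives s_k = -3*(-2)**k*k.
Δs = (-2)**k*(9*k + 6), as required.
Telescope: S(n) = s_(n+1) − s_(1) = 6*(-2)**n*(n + 1) − (6) = 6*(-2)**n*n + 6*(-2)**n - 6.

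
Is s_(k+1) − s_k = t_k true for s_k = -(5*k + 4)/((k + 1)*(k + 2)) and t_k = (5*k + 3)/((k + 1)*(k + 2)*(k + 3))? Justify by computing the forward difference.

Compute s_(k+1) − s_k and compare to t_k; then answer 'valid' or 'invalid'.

valid (s_(k+1) − s_k reduces to t_k)

s_(k+1) = (-5*k - 9)/((k + 2)*(k + 3))
s_(k+1) − s_k = (5*k + 3)/(k**3 + 6*k**2 + 11*k + 6)
(s_(k+1) − s_k) − t_k = 0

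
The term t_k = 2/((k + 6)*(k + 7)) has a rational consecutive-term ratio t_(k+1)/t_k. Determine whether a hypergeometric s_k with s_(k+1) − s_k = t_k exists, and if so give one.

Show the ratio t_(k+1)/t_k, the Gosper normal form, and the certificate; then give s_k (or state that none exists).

r(k) = (k + 6)/(k + 8) after simplifying.
Normal form (A,B,C) = (k + 6, k + 8, 1).
Set up (k + 6)·f(k+1) − (k + 7)·f(k) − (1) = 0.
deg f ≤ 1 (via 1,1,0).
Coefficient equations give f(k) = k/6.
Certificate R = B(k−1)f/C = k*(k + 7)/6 gives s_k = k/(3*(k + 6)).
Δs = 2/(k**2 + 13*k + 42), as required.

s_k = k/(3*(k + 6))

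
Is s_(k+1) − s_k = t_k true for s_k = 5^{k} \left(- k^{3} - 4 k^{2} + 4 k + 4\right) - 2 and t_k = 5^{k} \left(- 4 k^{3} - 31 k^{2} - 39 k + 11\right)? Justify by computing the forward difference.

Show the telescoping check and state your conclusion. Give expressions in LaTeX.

s_(k+1) = 5**(k + 1)*(4*k - (k + 1)**3 - 4*(k + 1)**2 + 8) - 2
s_(k+1) − s_k = 5**k*(-4*k**3 - 31*k**2 - 39*k + 11)
(s_(k+1) − s_k) − t_k = 0

Valid: the claim telescopes to t_k.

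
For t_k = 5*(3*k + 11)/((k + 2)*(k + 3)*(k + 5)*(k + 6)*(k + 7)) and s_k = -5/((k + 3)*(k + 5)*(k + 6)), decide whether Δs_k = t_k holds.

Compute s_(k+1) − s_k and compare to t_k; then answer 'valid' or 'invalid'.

Invalid: residual 10*(-2*k - 9)/(k**6 + 27*k**5 + 295*k**4 + 1665*k**3 + 5104*k**2 + 8028*k + 5040) ≠ 0.

s_(k+1) = -5/((k + 4)*(k + 6)*(k + 7))
s_(k+1) − s_k = 5*(3*k + 13)/(k**5 + 25*k**4 + 245*k**3 + 1175*k**2 + 2754*k + 2520)
(s_(k+1) − s_k) − t_k = 10*(-2*k - 9)/(k**6 + 27*k**5 + 295*k**4 + 1665*k**3 + 5104*k**2 + 8028*k + 5040)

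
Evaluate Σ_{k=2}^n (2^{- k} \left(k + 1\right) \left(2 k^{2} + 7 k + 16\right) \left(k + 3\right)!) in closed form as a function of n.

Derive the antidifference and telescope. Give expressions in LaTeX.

S(n) = -720 + 2 \cdot 2^{- n} n^{2} \left(n + 4\right)! + 5 \cdot 2^{- n} n \left(n + 4\right)! + 5 \cdot 2^{- n} \left(n + 4\right)!

Ratio r(k) = (k + 2)*(k + 4)*(7*k + 2*(k + 1)**2 + 23)/(2*(k + 1)*(2*k**2 + 7*k + 16)).
Normal form (A,B,C) = (k/2 + 2, 1, k**3 + 9*k**2/2 + 23*k/2 + 8).
Set up (k/2 + 2)·f(k+1) − (1)·f(k) − (k**3 + 9*k**2/2 + 23*k/2 + 8) = 0.
Bound: deg f ≤ 2.
Coefficient equations give f(k) = 2*k**2 + k + 2.
So s_k = (B(k−1)f/C)·t_k = (2*(2*k**2 + k + 2)/((k + 1)*(2*k**2 + 7*k + 16)))·t_k = 2**(1 - k)*(2*k**2 + k + 2)*factorial(k + 3).
s_(k+1) − s_k = (k + 1)*(2*k**2 + 7*k + 16)*factorial(k + 3)/2**k = t_k.
Telescope: S(n) = s_(n+1) − s_(2) = (2*n**2 + 5*n + 5)*factorial(n + 4)/2**n − (720) = -720 + 2*n**2*factorial(n + 4)/2**n + 5*n*factorial(n + 4)/2**n + 5*factorial(n + 4)/2**n.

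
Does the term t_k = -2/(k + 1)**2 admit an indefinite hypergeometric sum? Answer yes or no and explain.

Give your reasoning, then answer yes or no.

No — the linear system for f has no solution.

The ratio is (k + 1)**2/(k + 2)**2.
So A=k**2 + 2*k + 1 and B=k**2 + 4*k + 4, with C=1.
f must satisfy (k**2 + 2*k + 1)·f(k+1) − (k**2 + 2*k + 1)·f(k) = 1.
Degrees (2,2,0) ⇒ d ≤ 0.
Write f(k) = c0. Then LHS − RHS = -1, requiring -1 = 0: contradictory. No certificate.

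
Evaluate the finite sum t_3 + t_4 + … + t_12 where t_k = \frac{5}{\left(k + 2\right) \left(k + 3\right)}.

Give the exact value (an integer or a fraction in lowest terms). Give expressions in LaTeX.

r(k) = (k + 2)/(k + 4) after simplifying.
Gosper form: A/B · C(k+1)/C(k) with A=k + 2, B=k + 4, C=1.
Set up (k + 2)·f(k+1) − (k + 3)·f(k) − (1) = 0.
Degrees (1,1,0) ⇒ d ≤ 1.
Solving with deg f ≤ 1: f(k) = k/2.
So s_k = (B(k−1)f/C)·t_k = (k*(k + 3)/2)·t_k = 5*k/(2*(k + 2)).
Verify: 5/(k**2 + 5*k + 6) matches t_k.
Σ_(k=3)^(12) t_k = s_(13) − s_(3) = 13/6 − (3/2) = 2/3.

Σ = 2/3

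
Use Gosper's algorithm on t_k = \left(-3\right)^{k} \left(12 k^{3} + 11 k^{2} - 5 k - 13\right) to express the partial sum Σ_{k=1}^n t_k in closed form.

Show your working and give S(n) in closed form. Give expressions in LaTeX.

S(n) = 9 \left(-3\right)^{n} n^{3} + 15 \left(-3\right)^{n} n^{2} - 3 \left(-3\right)^{n} n - 12 \left(-3\right)^{n} + 12

Ratio r(k) = 3*(-12*k**3 - 47*k**2 - 53*k - 5)/(12*k**3 + 11*k**2 - 5*k - 13).
Factor: A=-3; B=1; C=k**3 + 11*k**2/12 - 5*k/12 - 13/12.
Key eq: (-3)·f(k+1) = (1)·f(k) + (k**3 + 11*k**2/12 - 5*k/12 - 13/12).
d = 3 from the (0,0,3) case.
Solve for f: f(k) = -(3*k**3 - 4*k**2 - 2*k - 1)/12 (degree 3 ≤ 3).
R(k) = B(k−1)·f(k)/C(k) = -(3*k**3 - 4*k**2 - 2*k - 1)/(12*k**3 + 11*k**2 - 5*k - 13); s_k = R·t_k = (-3)**k*(-3*k**3 + 4*k**2 + 2*k + 1).
s_(k+1) − s_k = (-3)**k*(12*k**3 + 11*k**2 - 5*k - 13) = t_k.
Evaluate: s_(n+1) = (-3)**(n + 1)*(-3*n**3 - 5*n**2 + n + 4); subtract s_(1) = -12 ⇒ S(n) = 9*(-3)**n*n**3 + 15*(-3)**n*n**2 - 3*(-3)**n*n - 12*(-3)**n + 12.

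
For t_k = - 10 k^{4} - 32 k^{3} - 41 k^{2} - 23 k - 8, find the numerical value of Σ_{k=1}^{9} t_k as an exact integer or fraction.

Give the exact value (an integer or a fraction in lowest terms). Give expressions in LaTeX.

Σ = -230922

Step 1: r(k) = (10*k**4 + 72*k**3 + 197*k**2 + 241*k + 114)/(10*k**4 + 32*k**3 + 41*k**2 + 23*k + 8).
Take A(k)=1, B(k)=1, C(k)=k**4 + 16*k**3/5 + 41*k**2/10 + 23*k/10 + 4/5.
Set up (1)·f(k+1) − (1)·f(k) − (k**4 + 16*k**3/5 + 41*k**2/10 + 23*k/10 + 4/5) = 0.
d = 5 from the (0,0,4) case.
Coefficient equations give f(k) = k*(2*k**4 + 3*k**3 + k**2 - k + 3)/10.
Certificate R = B(k−1)f/C = k*(2*k**4 + 3*k**3 + k**2 - k + 3)/(10*k**4 + 32*k**3 + 41*k**2 + 23*k + 8) gives s_k = k*(-2*k**4 - 3*k**3 - k**2 + k - 3).
s_(k+1) − s_k = -10*k**4 - 32*k**3 - 41*k**2 - 23*k - 8 = t_k.
Σ_(k=1)^(9) t_k = s_(10) − s_(1) = -230930 − (-8) = -230922.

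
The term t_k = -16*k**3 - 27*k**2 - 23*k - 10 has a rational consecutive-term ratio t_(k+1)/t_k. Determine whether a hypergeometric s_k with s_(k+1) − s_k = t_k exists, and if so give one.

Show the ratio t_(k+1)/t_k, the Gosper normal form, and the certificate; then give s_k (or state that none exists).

s_k = k*(-4*k**3 - k**2 - 2*k - 3)

r(k) = (16*k**3 + 75*k**2 + 125*k + 76)/(16*k**3 + 27*k**2 + 23*k + 10) after simplifying.
A = 1, B = 1, C = k**3 + 27*k**2/16 + 23*k/16 + 5/8.
Set up (1)·f(k+1) − (1)·f(k) − (k**3 + 27*k**2/16 + 23*k/16 + 5/8) = 0.
d = 4 from the (0,0,3) case.
Solve for f: f(k) = k*(4*k**3 + k**2 + 2*k + 3)/16 (degree 4 ≤ 4).
R(k) = B(k−1)·f(k)/C(k) = k*(4*k**3 + k**2 + 2*k + 3)/(16*k**3 + 27*k**2 + 23*k + 10); s_k = R·t_k = k*(-4*k**3 - k**2 - 2*k - 3).
s_(k+1) − s_k = -16*k**3 - 27*k**2 - 23*k - 10 = t_k.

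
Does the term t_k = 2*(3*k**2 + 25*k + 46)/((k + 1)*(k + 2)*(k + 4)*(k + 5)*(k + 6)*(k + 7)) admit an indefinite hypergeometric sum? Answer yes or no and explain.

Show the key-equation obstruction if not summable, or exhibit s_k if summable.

Yes. s_k = k*(k**2 + 11*k + 34)/(12*(k**3 + 11*k**2 + 34*k + 24)).

Compute t_(k+1)/t_k: get (k + 1)*(k + 4)*(25*k + 3*(k + 1)**2 + 71)/((k + 3)*(k + 8)*(3*k**2 + 25*k + 46)).
Normal form (A,B,C) = (k + 1, k + 8, k**3 + 34*k**2/3 + 121*k/3 + 46).
Solve (k + 1)·f(k+1) − (k + 7)·f(k) = k**3 + 34*k**2/3 + 121*k/3 + 46.
Degrees (1,1,3) ⇒ d ≤ 6.
Solve for f: f(k) = k*(k + 2)*(k + 3)*(k + 5)*(k**2 + 11*k + 34)/72 (degree 6 ≤ 6).
So s_k = (B(k−1)f/C)·t_k = (k*(k + 2)*(k + 5)*(k + 7)*(k**2 + 11*k + 34)/(24*(3*k**2 + 25*k + 46)))·t_k = k*(k**2 + 11*k + 34)/(12*(k**3 + 11*k**2 + 34*k + 24)).
Check: Δs_k = 2*(3*k**2 + 25*k + 46)/(k**6 + 25*k**5 + 247*k**4 + 1219*k**3 + 3112*k**2 + 3796*k + 1680). ✓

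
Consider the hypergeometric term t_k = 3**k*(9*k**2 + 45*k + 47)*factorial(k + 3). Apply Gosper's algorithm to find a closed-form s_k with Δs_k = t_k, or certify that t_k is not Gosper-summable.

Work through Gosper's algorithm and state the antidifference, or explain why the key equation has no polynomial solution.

s_k = 3**k*(3*k + 1)*factorial(k + 3)

Ratio r(k) = 3*(9*k**3 + 99*k**2 + 353*k + 404)/(9*k**2 + 45*k + 47).
Normal form (A,B,C) = (3*k + 12, 1, k**2 + 5*k + 47/9).
Key eq: (3*k + 12)·f(k+1) = (1)·f(k) + (k**2 + 5*k + 47/9).
deg f ≤ 1 (via 1,0,2).
A polynomial solution: f(k) = (3*k + 1)/9.
R(k) = B(k−1)·f(k)/C(k) = (3*k + 1)/(9*k**2 + 45*k + 47); s_k = R·t_k = 3**k*(3*k + 1)*factorial(k + 3).
Check: Δs_k = 3**k*(9*k**2 + 45*k + 47)*factorial(k + 3). ✓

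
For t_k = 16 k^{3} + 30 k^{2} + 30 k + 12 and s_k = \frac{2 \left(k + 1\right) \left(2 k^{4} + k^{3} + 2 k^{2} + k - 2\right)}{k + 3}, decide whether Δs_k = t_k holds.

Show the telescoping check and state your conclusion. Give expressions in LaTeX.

Invalid: residual \frac{8 \left(- 3 k^{4} - 19 k^{3} - 29 k^{2} - 25 k - 10\right)}{k^{2} + 7 k + 12} ≠ 0.

s_(k+1) = 2*(2*k**5 + 13*k**4 + 35*k**3 + 50*k**2 + 36*k + 8)/(k + 4)
s_(k+1) − s_k = 2*(8*k**5 + 59*k**4 + 140*k**3 + 175*k**2 + 122*k + 32)/(k**2 + 7*k + 12)
(s_(k+1) − s_k) − t_k = 8*(-3*k**4 - 19*k**3 - 29*k**2 - 25*k - 10)/(k**2 + 7*k + 12)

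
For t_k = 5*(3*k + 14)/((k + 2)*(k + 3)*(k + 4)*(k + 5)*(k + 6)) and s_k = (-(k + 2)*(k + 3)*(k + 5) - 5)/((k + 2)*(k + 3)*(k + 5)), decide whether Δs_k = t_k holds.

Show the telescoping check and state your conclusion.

Valid: the claim telescopes to t_k.

s_(k+1) = (-(k + 3)*(k + 4)*(k + 6) - 5)/((k + 3)*(k + 4)*(k + 6))
s_(k+1) − s_k = 5*(3*k + 14)/(k**5 + 20*k**4 + 155*k**3 + 580*k**2 + 1044*k + 720)
(s_(k+1) − s_k) − t_k = 0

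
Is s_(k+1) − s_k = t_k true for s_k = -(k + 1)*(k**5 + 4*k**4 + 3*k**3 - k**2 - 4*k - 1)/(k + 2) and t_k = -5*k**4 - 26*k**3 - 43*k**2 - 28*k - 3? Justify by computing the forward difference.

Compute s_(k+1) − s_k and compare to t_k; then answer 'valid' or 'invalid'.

s_(k+1) = (-k**6 - 11*k**5 - 47*k**4 - 100*k**3 - 108*k**2 - 50*k - 4)/(k + 3)
s_(k+1) − s_k = (-5*k**6 - 47*k**5 - 171*k**4 - 307*k**3 - 286*k**2 - 120*k - 11)/(k**2 + 5*k + 6)
(s_(k+1) − s_k) − t_k = (4*k**5 + 32*k**4 + 92*k**3 + 115*k**2 + 63*k + 7)/(k**2 + 5*k + 6)

Invalid: residual (4*k**5 + 32*k**4 + 92*k**3 + 115*k**2 + 63*k + 7)/(k**2 + 5*k + 6) ≠ 0.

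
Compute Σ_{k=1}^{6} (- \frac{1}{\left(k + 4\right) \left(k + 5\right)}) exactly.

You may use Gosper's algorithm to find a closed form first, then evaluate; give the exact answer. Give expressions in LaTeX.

Step 1: r(k) = (k + 4)/(k + 6).
So A=k + 4 and B=k + 6, with C=1.
Key eq: (k + 4)·f(k+1) = (k + 5)·f(k) + (1).
From deg A=1, deg B=1, deg C=0: d=1.
A polynomial solution: f(k) = k/4.
R(k) = B(k−1)·f(k)/C(k) = k*(k + 5)/4; s_k = R·t_k = -k/(4*k + 16).
s_(k+1) − s_k = -1/(k**2 + 9*k + 20) = t_k.
Σ_(k=1)^(6) t_k = s_(7) − s_(1) = -7/44 − (-1/20) = -6/55.

Σ = -6/55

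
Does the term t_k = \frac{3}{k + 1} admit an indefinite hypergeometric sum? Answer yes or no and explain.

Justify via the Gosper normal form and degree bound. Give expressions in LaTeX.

r(k) = (k + 1)/(k + 2) after simplifying.
Normal form (A,B,C) = (k + 1, k + 2, 1).
Set up (k + 1)·f(k+1) − (k + 1)·f(k) − (1) = 0.
Bound: deg f ≤ 0.
f = c0 ⇒ A·f(k+1) − B(k−1)·f(k) − C = -1. The system {-1 = 0} is inconsistent; no antidifference.

No — the linear system for f has no solution.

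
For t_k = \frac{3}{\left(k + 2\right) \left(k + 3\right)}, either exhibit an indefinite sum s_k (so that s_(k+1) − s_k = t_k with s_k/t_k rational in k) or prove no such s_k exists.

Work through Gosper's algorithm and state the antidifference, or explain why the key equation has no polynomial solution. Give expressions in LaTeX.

Step 1: r(k) = (k + 2)/(k + 4).
So A=k + 2 and B=k + 4, with C=1.
Solve (k + 2)·f(k+1) − (k + 3)·f(k) = 1.
d = 1 from the (1,1,0) case.
Match coefficients ⇒ f(k) = k/2.
Certificate R = B(k−1)f/C = k*(k + 3)/2 gives s_k = 3*k/(2*(k + 2)).
Verify: 3/(k**2 + 5*k + 6) matches t_k.

s_k = \frac{3 k}{2 \left(k + 2\right)}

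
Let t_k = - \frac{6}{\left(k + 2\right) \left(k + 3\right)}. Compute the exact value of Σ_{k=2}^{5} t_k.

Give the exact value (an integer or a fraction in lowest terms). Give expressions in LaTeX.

Σ = -3/4

Step 1: r(k) = (k + 2)/(k + 4).
So A=k + 2 and B=k + 4, with C=1.
Set up (k + 2)·f(k+1) − (k + 3)·f(k) − (1) = 0.
Degrees (1,1,0) ⇒ d ≤ 1.
Solving with deg f ≤ 1: f(k) = k/2.
Certificate R = B(k−1)f/C = k*(k + 3)/2 gives s_k = -3*k/(k + 2).
Check: Δs_k = -6/(k**2 + 5*k + 6). ✓
Σ_(k=2)^(5) t_k = s_(6) − s_(2) = -9/4 − (-3/2) = -3/4.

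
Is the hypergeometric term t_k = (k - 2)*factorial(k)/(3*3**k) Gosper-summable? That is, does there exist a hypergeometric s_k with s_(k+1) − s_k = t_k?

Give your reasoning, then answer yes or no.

r(k) = (k**2 - 1)/(3*(k - 2)) after simplifying.
Gosper form: A/B · C(k+1)/C(k) with A=k/3 + 1/3, B=1, C=k - 2.
Solve (k/3 + 1/3)·f(k+1) − (1)·f(k) = k - 2.
d = 0 from the (1,0,1) case.
Match coefficients ⇒ f(k) = 3.
Get s_k = R·t_k = factorial(k)/3**k with R(k) = B(k−1)f(k)/C(k) = 3/(k - 2).
s_(k+1) − s_k = (k - 2)*factorial(k)/(3*3**k) = t_k.

Yes. s_k = factorial(k)/3**k.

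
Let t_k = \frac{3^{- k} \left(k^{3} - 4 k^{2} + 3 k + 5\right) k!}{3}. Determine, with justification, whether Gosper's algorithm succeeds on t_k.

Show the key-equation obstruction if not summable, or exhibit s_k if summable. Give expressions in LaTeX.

Yes. s_k = 3^{- k} \left(k^{2} - 4 k - 4\right) k!.

Ratio r(k) = (k**4/3 - k**2 + k + 5/3)/(k**3 - 4*k**2 + 3*k + 5).
Gosper form: A/B · C(k+1)/C(k) with A=k/3 + 1/3, B=1, C=k**3 - 4*k**2 + 3*k + 5.
Key eq: (k/3 + 1/3)·f(k+1) = (1)·f(k) + (k**3 - 4*k**2 + 3*k + 5).
Bound: deg f ≤ 2.
Match coefficients ⇒ f(k) = 3*(k**2 - 4*k - 4).
Certificate R = B(k−1)f/C = 3*(k**2 - 4*k - 4)/(k**3 - 4*k**2 + 3*k + 5) gives s_k = (k**2 - 4*k - 4)*factorial(k)/3**k.
Check: Δs_k = (k**3 - 4*k**2 + 3*k + 5)*factorial(k)/(3*3**k). ✓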